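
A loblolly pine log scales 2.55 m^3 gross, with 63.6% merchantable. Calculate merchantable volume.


Formula: MV = V_total * (merchantable_pct / 100)
Merchantable fraction = 63.6% / 100 = 0.636
MV = 2.55 m^3 * 0.636 = 1.622 m^3

1.622


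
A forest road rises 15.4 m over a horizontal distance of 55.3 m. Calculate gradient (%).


Formula: Gradient = rise / run * 100
Gradient = 15.4 / 55.3 * 100 = 27.8%

27.8


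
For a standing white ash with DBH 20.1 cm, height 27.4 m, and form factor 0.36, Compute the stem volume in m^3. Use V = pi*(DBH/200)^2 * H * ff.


Formula: V = pi * (DBH/200)^2 * H * ff
Radius = DBH/200 = 20.1/200 = 0.1005 m
Radius^2 = 0.1005^2 = 0.01010025 m^2
V = pi * 0.01010025 * 27.4 * 0.36
V = 0.313 m^3

0.313


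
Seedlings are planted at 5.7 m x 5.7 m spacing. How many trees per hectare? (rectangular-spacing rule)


Formula: TPH = 10000 m^2/ha / (spacing_x * spacing_y)
Area per tree = 5.7 m * 5.7 m = 32.49 m^2
TPH = 10000 / 32.49 = 308 trees/ha

308


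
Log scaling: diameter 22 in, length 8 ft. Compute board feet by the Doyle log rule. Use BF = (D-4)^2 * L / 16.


Doyle: BF = (D - 4)^2 * L / 16
Adjusted diameter = 22 - 4 = 18 in
(D-4)^2 = 18^2 = 324
BF = 324 * 8 / 16 = 162 BF

162


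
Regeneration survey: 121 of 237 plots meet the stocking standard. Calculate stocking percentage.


Formula: Stocking % = stocked plots / total plots * 100
Stocking = 121 / 237 * 100
Stocking = 0.5105 * 100 = 51.1%

51.1


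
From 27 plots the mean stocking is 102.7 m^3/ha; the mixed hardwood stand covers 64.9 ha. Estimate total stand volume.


Formula: Total Volume = Mean Volume per ha * Total Area
Total Volume = 102.7 m^3/ha * 64.9 ha
Total Volume = 6665 m^3

6665


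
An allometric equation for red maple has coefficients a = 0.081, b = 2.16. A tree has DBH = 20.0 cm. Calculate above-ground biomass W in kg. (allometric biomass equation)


Formula: W = a * DBH^b  (allometric power law)
DBH^b = 20.0^2.16 = 645.9885
W = 0.081 * 645.9885 = 52.3 kg

52.3


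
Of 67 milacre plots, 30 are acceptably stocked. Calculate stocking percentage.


Formula: Stocking % = stocked plots / total plots * 100
Stocking = 30 / 67 * 100
Stocking = 0.4478 * 100 = 44.8%

44.8


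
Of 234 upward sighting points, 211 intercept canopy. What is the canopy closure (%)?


Formula: Canopy closure = covered points / total points * 100
Closure = 211 / 234 * 100
Closure = 0.9017 * 100 = 90.2%

90.2


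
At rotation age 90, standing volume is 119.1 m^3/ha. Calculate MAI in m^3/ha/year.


Formula: MAI = Total Volume / Stand Age
MAI = 119.1 m^3/ha / 90 years
MAI = 1.32 m^3/ha/year

1.32


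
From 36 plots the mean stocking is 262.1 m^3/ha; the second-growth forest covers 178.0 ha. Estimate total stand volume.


Formula: Total Volume = Mean Volume per ha * Total Area
Total Volume = 262.1 m^3/ha * 178.0 ha
Total Volume = 46654 m^3

46654


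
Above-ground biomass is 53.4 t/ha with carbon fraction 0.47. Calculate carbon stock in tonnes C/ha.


Formula: Carbon Stock = Biomass * Carbon Fraction
C = 53.4 t/ha * 0.47
C = 25.1 t C/ha

25.1


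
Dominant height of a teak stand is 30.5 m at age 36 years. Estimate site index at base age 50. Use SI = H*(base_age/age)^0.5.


Formula: SI = H_dom * (base_age / age)^0.5
Age ratio = 50 / 36 = 1.38889
sqrt(age_ratio) = 1.17851
SI = 30.5 * 1.17851 = 35.9 m

35.9


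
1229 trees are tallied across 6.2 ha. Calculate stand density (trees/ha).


Formula: Stand Density = N_trees / Area_ha
Density = 1229 trees / 6.2 ha
Density = 198 trees/ha

198


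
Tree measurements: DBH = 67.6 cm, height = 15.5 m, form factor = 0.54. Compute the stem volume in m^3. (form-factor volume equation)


Formula: V = pi * (DBH/200)^2 * H * ff
Radius = DBH/200 = 67.6/200 = 0.338 m
Radius^2 = 0.338^2 = 0.114244 m^2
V = pi * 0.114244 * 15.5 * 0.54
V = 3.004 m^3

3.004


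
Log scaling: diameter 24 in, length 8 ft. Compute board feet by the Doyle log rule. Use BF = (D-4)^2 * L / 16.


Doyle: BF = (D - 4)^2 * L / 16
Adjusted diameter = 24 - 4 = 20 in
(D-4)^2 = 20^2 = 400
BF = 400 * 8 / 16 = 200 BF

200


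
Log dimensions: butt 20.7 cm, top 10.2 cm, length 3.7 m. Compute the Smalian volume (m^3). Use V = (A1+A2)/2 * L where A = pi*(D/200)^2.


Smalian: V = (A1 + A2)/2 * L,  A = pi*(D/200)^2
A1 = pi*(20.7/200)^2 = 0.033654 m^2
A2 = pi*(10.2/200)^2 = 0.008171 m^2
V = (0.033654+0.008171)/2*3.7 = 0.0774 m^3

0.0774


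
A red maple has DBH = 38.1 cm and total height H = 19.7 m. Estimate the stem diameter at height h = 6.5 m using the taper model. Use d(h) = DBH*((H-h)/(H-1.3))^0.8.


Taper: d(h) = DBH * ((H - h) / (H - 1.3))^0.8
Numerator = H - h = 19.7 - 6.5 = 13.2 m
Denominator = H - 1.3 = 19.7 - 1.3 = 18.4 m
Ratio = 13.2 / 18.4 = 0.71739
d = 38.1 * 0.71739^0.8 = 29.2 cm

29.2


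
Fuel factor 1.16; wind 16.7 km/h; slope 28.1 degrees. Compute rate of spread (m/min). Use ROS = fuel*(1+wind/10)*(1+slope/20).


Formula: ROS = fuel * (1 + wind/10) * (1 + slope/20)
Wind factor = 1 + 16.7/10 = 2.67
Slope factor = 1 + 28.1/20 = 2.405
ROS = 1.16 * 2.67 * 2.405 = 7.45 m/min

7.45


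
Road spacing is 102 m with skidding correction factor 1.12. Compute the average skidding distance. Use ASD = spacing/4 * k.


Formula: ASD = (spacing / 4) * correction
Uncorrected distance = spacing / 4 = 102 / 4 = 25.5 m
ASD = 25.5 * 1.12 = 29 m

29


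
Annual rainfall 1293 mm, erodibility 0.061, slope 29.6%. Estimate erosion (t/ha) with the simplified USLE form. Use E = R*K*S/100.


Formula: E = R * K * S / 100  (simplified USLE)
R * K = 1293 * 0.061 = 78.873
E = 78.873 * 29.6 / 100 = 23.35 t/ha

23.35


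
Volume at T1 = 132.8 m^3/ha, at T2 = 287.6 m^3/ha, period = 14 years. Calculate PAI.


Formula: PAI = (V_T2 - V_T1) / (T2 - T1)
Volume increment = 287.6 - 132.8 = 154.8 m^3/ha
PAI = 154.8 / 14 = 11.06 m^3/ha/year

11.06


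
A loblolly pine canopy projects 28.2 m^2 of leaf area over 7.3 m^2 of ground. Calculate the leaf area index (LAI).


Formula: LAI = total leaf area / ground area  (dimensionless)
LAI = 28.2 m^2 / 7.3 m^2
LAI = 3.86

3.86


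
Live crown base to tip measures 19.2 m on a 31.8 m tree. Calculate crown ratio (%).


Formula: Crown Ratio = (Crown Length / Total Height) * 100
CR = (19.2 m / 31.8 m) * 100
CR = 0.6038 * 100 = 60.4%

60.4


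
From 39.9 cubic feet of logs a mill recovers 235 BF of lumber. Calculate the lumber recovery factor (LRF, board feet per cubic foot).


Formula: LRF = Lumber Output (BF) / Log Input (ft^3)
LRF = 235 BF / 39.9 ft^3
LRF = 5.89 BF/ft^3

5.89


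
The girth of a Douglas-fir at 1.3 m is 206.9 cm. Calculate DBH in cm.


Formula: DBH = C / pi
DBH = 206.9 / pi
pi = 3.14159...
DBH = 65.9 cm

65.9


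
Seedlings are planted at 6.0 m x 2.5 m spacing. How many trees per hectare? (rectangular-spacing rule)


Formula: TPH = 10000 m^2/ha / (spacing_x * spacing_y)
Area per tree = 6.0 m * 2.5 m = 15.0 m^2
TPH = 10000 / 15.0 = 667 trees/ha

667


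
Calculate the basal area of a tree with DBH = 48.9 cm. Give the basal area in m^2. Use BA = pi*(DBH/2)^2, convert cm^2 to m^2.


Formula: BA = pi * (DBH/2)^2 / 10000  (cm^2 to m^2)
Radius = DBH/2 = 48.9/2 = 24.45 cm
BA = pi * 24.45^2 / 10000
   = 1878.0519 cm^2 / 10000
   = 0.1878 m^2

0.1878


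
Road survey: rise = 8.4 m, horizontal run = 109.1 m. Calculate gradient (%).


Formula: Gradient = rise / run * 100
Gradient = 8.4 / 109.1 * 100 = 7.7%

7.7


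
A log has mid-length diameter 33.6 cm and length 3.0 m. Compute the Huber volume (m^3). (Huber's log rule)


Huber: V = Am * L,  Am = pi*(Dm/200)^2
Am = pi*(33.6/200)^2 = 0.088668 m^2
V = 0.088668*3.0 = 0.266 m^3

0.266


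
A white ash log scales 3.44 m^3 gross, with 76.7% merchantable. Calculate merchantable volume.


Formula: MV = V_total * (merchantable_pct / 100)
Merchantable fraction = 76.7% / 100 = 0.767
MV = 3.44 m^3 * 0.767 = 2.638 m^3

2.638


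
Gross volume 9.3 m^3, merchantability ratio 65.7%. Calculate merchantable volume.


Formula: MV = V_total * (merchantable_pct / 100)
Merchantable fraction = 65.7% / 100 = 0.657
MV = 9.3 m^3 * 0.657 = 6.11 m^3

6.11


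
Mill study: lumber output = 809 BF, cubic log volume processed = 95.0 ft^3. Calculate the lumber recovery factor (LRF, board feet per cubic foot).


Formula: LRF = Lumber Output (BF) / Log Input (ft^3)
LRF = 809 BF / 95.0 ft^3
LRF = 8.52 BF/ft^3

8.52


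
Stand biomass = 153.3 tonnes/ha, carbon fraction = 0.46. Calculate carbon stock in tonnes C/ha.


Formula: Carbon Stock = Biomass * Carbon Fraction
C = 153.3 t/ha * 0.46
C = 70.5 t C/ha

70.5


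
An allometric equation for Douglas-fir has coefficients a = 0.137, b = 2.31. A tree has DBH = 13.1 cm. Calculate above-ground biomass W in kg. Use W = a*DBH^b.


Formula: W = a * DBH^b  (allometric power law)
DBH^b = 13.1^2.31 = 380.9752
W = 0.137 * 380.9752 = 52.2 kg

52.2


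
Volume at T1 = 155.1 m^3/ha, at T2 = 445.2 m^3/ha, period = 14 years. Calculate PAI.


Formula: PAI = (V_T2 - V_T1) / (T2 - T1)
Volume increment = 445.2 - 155.1 = 290.1 m^3/ha
PAI = 290.1 / 14 = 20.72 m^3/ha/year

20.72


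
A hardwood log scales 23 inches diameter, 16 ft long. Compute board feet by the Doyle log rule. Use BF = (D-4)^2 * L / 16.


Doyle: BF = (D - 4)^2 * L / 16
Adjusted diameter = 23 - 4 = 19 in
(D-4)^2 = 19^2 = 361
BF = 361 * 16 / 16 = 361 BF

361


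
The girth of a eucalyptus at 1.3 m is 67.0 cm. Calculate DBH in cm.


Formula: DBH = C / pi
DBH = 67.0 / pi
pi = 3.14159...
DBH = 21.3 cm

21.3


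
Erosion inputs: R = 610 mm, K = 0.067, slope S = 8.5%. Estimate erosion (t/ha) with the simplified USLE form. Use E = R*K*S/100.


Formula: E = R * K * S / 100  (simplified USLE)
R * K = 610 * 0.067 = 40.87
E = 40.87 * 8.5 / 100 = 3.47 t/ha

3.47


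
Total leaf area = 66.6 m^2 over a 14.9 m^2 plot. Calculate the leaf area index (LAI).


Formula: LAI = total leaf area / ground area  (dimensionless)
LAI = 66.6 m^2 / 14.9 m^2
LAI = 4.47

4.47


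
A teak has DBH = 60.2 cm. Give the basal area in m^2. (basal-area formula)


Formula: BA = pi * (DBH/2)^2 / 10000  (cm^2 to m^2)
Radius = DBH/2 = 60.2/2 = 30.1 cm
BA = pi * 30.1^2 / 10000
   = 2846.3144 cm^2 / 10000
   = 0.2846 m^2

0.2846


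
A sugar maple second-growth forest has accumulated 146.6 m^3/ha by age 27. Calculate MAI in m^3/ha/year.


Formula: MAI = Total Volume / Stand Age
MAI = 146.6 m^3/ha / 27 years
MAI = 5.43 m^3/ha/year

5.43


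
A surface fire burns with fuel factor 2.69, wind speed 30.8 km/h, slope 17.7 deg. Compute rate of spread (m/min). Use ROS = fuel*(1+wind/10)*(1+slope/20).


Formula: ROS = fuel * (1 + wind/10) * (1 + slope/20)
Wind factor = 1 + 30.8/10 = 4.08
Slope factor = 1 + 17.7/20 = 1.885
ROS = 2.69 * 4.08 * 1.885 = 20.69 m/min

20.69


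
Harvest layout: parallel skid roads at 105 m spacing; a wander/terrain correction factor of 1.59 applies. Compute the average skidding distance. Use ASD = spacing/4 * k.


Formula: ASD = (spacing / 4) * correction
Uncorrected distance = spacing / 4 = 105 / 4 = 26.25 m
ASD = 26.25 * 1.59 = 42 m

42


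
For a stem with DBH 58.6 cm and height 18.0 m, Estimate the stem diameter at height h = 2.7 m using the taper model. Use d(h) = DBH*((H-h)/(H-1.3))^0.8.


Taper: d(h) = DBH * ((H - h) / (H - 1.3))^0.8
Numerator = H - h = 18.0 - 2.7 = 15.3 m
Denominator = H - 1.3 = 18.0 - 1.3 = 16.7 m
Ratio = 15.3 / 16.7 = 0.91617
d = 58.6 * 0.91617^0.8 = 54.6 cm

54.6


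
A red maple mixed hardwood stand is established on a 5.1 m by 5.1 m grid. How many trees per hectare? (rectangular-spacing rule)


Formula: TPH = 10000 m^2/ha / (spacing_x * spacing_y)
Area per tree = 5.1 m * 5.1 m = 26.01 m^2
TPH = 10000 / 26.01 = 384 trees/ha

384


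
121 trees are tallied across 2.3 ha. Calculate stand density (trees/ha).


Formula: Stand Density = N_trees / Area_ha
Density = 121 trees / 2.3 ha
Density = 53 trees/ha

53


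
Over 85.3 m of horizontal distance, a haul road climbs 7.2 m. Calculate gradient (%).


Formula: Gradient = rise / run * 100
Gradient = 7.2 / 85.3 * 100 = 8.4%

8.4


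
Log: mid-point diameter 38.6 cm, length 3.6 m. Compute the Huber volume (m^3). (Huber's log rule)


Huber: V = Am * L,  Am = pi*(Dm/200)^2
Am = pi*(38.6/200)^2 = 0.117021 m^2
V = 0.117021*3.6 = 0.4213 m^3

0.4213


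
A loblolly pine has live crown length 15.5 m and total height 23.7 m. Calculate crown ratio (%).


Formula: Crown Ratio = (Crown Length / Total Height) * 100
CR = (15.5 m / 23.7 m) * 100
CR = 0.654 * 100 = 65.4%

65.4


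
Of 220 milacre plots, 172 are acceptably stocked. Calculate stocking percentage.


Formula: Stocking % = stocked plots / total plots * 100
Stocking = 172 / 220 * 100
Stocking = 0.7818 * 100 = 78.2%

78.2


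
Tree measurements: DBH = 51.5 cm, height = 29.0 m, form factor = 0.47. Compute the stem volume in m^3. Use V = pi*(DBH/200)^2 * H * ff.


Formula: V = pi * (DBH/200)^2 * H * ff
Radius = DBH/200 = 51.5/200 = 0.2575 m
Radius^2 = 0.2575^2 = 0.06630625 m^2
V = pi * 0.06630625 * 29.0 * 0.47
V = 2.839 m^3

2.839


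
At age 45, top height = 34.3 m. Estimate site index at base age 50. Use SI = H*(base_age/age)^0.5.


Formula: SI = H_dom * (base_age / age)^0.5
Age ratio = 50 / 45 = 1.11111
sqrt(age_ratio) = 1.05409
SI = 34.3 * 1.05409 = 36.2 m

36.2


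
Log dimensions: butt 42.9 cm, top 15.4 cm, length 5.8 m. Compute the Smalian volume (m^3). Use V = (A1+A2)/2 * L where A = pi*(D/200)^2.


Smalian: V = (A1 + A2)/2 * L,  A = pi*(D/200)^2
A1 = pi*(42.9/200)^2 = 0.144545 m^2
A2 = pi*(15.4/200)^2 = 0.018627 m^2
V = (0.144545+0.018627)/2*5.8 = 0.4732 m^3

0.4732


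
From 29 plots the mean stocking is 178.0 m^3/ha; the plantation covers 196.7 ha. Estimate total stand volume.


Formula: Total Volume = Mean Volume per ha * Total Area
Total Volume = 178.0 m^3/ha * 196.7 ha
Total Volume = 35013 m^3

35013


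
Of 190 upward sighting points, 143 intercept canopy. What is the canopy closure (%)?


Formula: Canopy closure = covered points / total points * 100
Closure = 143 / 190 * 100
Closure = 0.7526 * 100 = 75.3%

75.3


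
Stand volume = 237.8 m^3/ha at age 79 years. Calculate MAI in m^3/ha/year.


Formula: MAI = Total Volume / Stand Age
MAI = 237.8 m^3/ha / 79 years
MAI = 3.01 m^3/ha/year

3.01


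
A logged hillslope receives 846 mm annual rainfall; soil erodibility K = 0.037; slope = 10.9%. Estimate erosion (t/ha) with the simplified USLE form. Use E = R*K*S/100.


Formula: E = R * K * S / 100  (simplified USLE)
R * K = 846 * 0.037 = 31.302
E = 31.302 * 10.9 / 100 = 3.41 t/ha

3.41


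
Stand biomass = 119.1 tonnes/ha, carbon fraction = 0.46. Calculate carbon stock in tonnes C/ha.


Formula: Carbon Stock = Biomass * Carbon Fraction
C = 119.1 t/ha * 0.46
C = 54.8 t C/ha

54.8


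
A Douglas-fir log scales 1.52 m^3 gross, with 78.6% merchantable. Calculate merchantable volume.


Formula: MV = V_total * (merchantable_pct / 100)
Merchantable fraction = 78.6% / 100 = 0.786
MV = 1.52 m^3 * 0.786 = 1.195 m^3

1.195


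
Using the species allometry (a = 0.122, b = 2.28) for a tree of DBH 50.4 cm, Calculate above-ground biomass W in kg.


Formula: W = a * DBH^b  (allometric power law)
DBH^b = 50.4^2.28 = 7612.751
W = 0.122 * 7612.751 = 928.8 kg

928.8


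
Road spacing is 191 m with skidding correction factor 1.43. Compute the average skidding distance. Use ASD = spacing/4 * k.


Formula: ASD = (spacing / 4) * correction
Uncorrected distance = spacing / 4 = 191 / 4 = 47.75 m
ASD = 47.75 * 1.43 = 68 m

68


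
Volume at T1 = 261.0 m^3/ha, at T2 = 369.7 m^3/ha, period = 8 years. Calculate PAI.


Formula: PAI = (V_T2 - V_T1) / (T2 - T1)
Volume increment = 369.7 - 261.0 = 108.7 m^3/ha
PAI = 108.7 / 8 = 13.59 m^3/ha/year

13.59


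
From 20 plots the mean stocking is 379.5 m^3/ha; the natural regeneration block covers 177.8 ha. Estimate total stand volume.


Formula: Total Volume = Mean Volume per ha * Total Area
Total Volume = 379.5 m^3/ha * 177.8 ha
Total Volume = 67475 m^3

67475


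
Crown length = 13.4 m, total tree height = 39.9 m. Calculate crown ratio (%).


Formula: Crown Ratio = (Crown Length / Total Height) * 100
CR = (13.4 m / 39.9 m) * 100
CR = 0.3358 * 100 = 33.6%

33.6


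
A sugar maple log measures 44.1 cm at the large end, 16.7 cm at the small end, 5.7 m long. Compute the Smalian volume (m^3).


Smalian: V = (A1 + A2)/2 * L,  A = pi*(D/200)^2
A1 = pi*(44.1/200)^2 = 0.152745 m^2
A2 = pi*(16.7/200)^2 = 0.021904 m^2
V = (0.152745+0.021904)/2*5.7 = 0.4977 m^3

0.4977


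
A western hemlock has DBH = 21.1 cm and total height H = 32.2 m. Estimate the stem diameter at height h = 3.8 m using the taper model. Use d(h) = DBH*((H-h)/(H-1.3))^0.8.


Taper: d(h) = DBH * ((H - h) / (H - 1.3))^0.8
Numerator = H - h = 32.2 - 3.8 = 28.4 m
Denominator = H - 1.3 = 32.2 - 1.3 = 30.9 m
Ratio = 28.4 / 30.9 = 0.91909
d = 21.1 * 0.91909^0.8 = 19.7 cm

19.7


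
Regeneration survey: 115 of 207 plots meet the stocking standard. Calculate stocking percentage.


Formula: Stocking % = stocked plots / total plots * 100
Stocking = 115 / 207 * 100
Stocking = 0.5556 * 100 = 55.6%

55.6


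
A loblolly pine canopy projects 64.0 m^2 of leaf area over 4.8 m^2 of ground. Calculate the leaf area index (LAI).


Formula: LAI = total leaf area / ground area  (dimensionless)
LAI = 64.0 m^2 / 4.8 m^2
LAI = 13.33

13.33


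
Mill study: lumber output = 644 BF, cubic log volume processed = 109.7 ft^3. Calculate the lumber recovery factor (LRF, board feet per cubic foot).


Formula: LRF = Lumber Output (BF) / Log Input (ft^3)
LRF = 644 BF / 109.7 ft^3
LRF = 5.87 BF/ft^3

5.87


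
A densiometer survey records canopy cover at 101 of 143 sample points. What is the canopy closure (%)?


Formula: Canopy closure = covered points / total points * 100
Closure = 101 / 143 * 100
Closure = 0.7063 * 100 = 70.6%

70.6


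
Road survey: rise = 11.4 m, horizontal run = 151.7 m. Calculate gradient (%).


Formula: Gradient = rise / run * 100
Gradient = 11.4 / 151.7 * 100 = 7.5%

7.5


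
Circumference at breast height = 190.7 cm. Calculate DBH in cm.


Formula: DBH = C / pi
DBH = 190.7 / pi
pi = 3.14159...
DBH = 60.7 cm

60.7


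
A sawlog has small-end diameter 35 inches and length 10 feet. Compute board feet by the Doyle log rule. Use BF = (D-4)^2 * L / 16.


Doyle: BF = (D - 4)^2 * L / 16
Adjusted diameter = 35 - 4 = 31 in
(D-4)^2 = 31^2 = 961
BF = 961 * 10 / 16 = 601 BF

601


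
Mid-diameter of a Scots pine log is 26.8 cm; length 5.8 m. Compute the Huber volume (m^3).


Huber: V = Am * L,  Am = pi*(Dm/200)^2
Am = pi*(26.8/200)^2 = 0.05641 m^2
V = 0.05641*5.8 = 0.3272 m^3

0.3272


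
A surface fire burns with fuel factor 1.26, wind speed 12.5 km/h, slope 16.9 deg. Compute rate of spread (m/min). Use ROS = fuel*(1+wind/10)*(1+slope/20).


Formula: ROS = fuel * (1 + wind/10) * (1 + slope/20)
Wind factor = 1 + 12.5/10 = 2.25
Slope factor = 1 + 16.9/20 = 1.845
ROS = 1.26 * 2.25 * 1.845 = 5.23 m/min

5.23


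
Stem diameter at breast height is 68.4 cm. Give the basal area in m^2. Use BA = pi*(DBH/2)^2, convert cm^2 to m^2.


Formula: BA = pi * (DBH/2)^2 / 10000  (cm^2 to m^2)
Radius = DBH/2 = 68.4/2 = 34.2 cm
BA = pi * 34.2^2 / 10000
   = 3674.5324 cm^2 / 10000
   = 0.3675 m^2

0.3675


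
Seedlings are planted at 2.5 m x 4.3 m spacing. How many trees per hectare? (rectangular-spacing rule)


Formula: TPH = 10000 m^2/ha / (spacing_x * spacing_y)
Area per tree = 2.5 m * 4.3 m = 10.75 m^2
TPH = 10000 / 10.75 = 930 trees/ha

930


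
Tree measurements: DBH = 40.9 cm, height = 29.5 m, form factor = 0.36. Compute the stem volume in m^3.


Formula: V = pi * (DBH/200)^2 * H * ff
Radius = DBH/200 = 40.9/200 = 0.2045 m
Radius^2 = 0.2045^2 = 0.04182025 m^2
V = pi * 0.04182025 * 29.5 * 0.36
V = 1.395 m^3

1.395


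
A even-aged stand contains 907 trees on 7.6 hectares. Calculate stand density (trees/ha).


Formula: Stand Density = N_trees / Area_ha
Density = 907 trees / 7.6 ha
Density = 119 trees/ha

119


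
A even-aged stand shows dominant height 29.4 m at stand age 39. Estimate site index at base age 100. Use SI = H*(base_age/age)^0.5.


Formula: SI = H_dom * (base_age / age)^0.5
Age ratio = 100 / 39 = 2.5641
sqrt(age_ratio) = 1.60128
SI = 29.4 * 1.60128 = 47.1 m

47.1


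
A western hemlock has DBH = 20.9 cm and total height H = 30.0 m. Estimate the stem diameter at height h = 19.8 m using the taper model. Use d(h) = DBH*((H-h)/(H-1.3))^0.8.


Taper: d(h) = DBH * ((H - h) / (H - 1.3))^0.8
Numerator = H - h = 30.0 - 19.8 = 10.2 m
Denominator = H - 1.3 = 30.0 - 1.3 = 28.7 m
Ratio = 10.2 / 28.7 = 0.3554
d = 20.9 * 0.3554^0.8 = 9.1 cm

9.1


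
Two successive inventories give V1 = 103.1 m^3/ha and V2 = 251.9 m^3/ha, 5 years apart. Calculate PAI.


Formula: PAI = (V_T2 - V_T1) / (T2 - T1)
Volume increment = 251.9 - 103.1 = 148.8 m^3/ha
PAI = 148.8 / 5 = 29.76 m^3/ha/year

29.76


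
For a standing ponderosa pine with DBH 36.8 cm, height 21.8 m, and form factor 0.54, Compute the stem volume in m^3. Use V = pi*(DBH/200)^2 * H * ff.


Formula: V = pi * (DBH/200)^2 * H * ff
Radius = DBH/200 = 36.8/200 = 0.184 m
Radius^2 = 0.184^2 = 0.033856 m^2
V = pi * 0.033856 * 21.8 * 0.54
V = 1.252 m^3

1.252


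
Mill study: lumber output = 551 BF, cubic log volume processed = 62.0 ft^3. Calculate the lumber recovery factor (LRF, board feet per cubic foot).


Formula: LRF = Lumber Output (BF) / Log Input (ft^3)
LRF = 551 BF / 62.0 ft^3
LRF = 8.89 BF/ft^3

8.89


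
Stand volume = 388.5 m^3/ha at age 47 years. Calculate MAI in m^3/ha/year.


Formula: MAI = Total Volume / Stand Age
MAI = 388.5 m^3/ha / 47 years
MAI = 8.27 m^3/ha/year

8.27


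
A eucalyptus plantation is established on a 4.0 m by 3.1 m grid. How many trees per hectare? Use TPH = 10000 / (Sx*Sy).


Formula: TPH = 10000 m^2/ha / (spacing_x * spacing_y)
Area per tree = 4.0 m * 3.1 m = 12.4 m^2
TPH = 10000 / 12.4 = 806 trees/ha

806


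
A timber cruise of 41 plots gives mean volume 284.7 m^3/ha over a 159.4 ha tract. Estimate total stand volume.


Formula: Total Volume = Mean Volume per ha * Total Area
Total Volume = 284.7 m^3/ha * 159.4 ha
Total Volume = 45381 m^3

45381


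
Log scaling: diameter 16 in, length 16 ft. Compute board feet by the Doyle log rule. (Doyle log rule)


Doyle: BF = (D - 4)^2 * L / 16
Adjusted diameter = 16 - 4 = 12 in
(D-4)^2 = 12^2 = 144
BF = 144 * 16 / 16 = 144 BF

144


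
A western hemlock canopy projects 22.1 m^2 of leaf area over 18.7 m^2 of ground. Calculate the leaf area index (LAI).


Formula: LAI = total leaf area / ground area  (dimensionless)
LAI = 22.1 m^2 / 18.7 m^2
LAI = 1.18

1.18


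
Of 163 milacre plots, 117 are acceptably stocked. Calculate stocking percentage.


Formula: Stocking % = stocked plots / total plots * 100
Stocking = 117 / 163 * 100
Stocking = 0.7178 * 100 = 71.8%

71.8


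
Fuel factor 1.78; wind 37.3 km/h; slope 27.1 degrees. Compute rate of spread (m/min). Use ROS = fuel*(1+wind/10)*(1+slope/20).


Formula: ROS = fuel * (1 + wind/10) * (1 + slope/20)
Wind factor = 1 + 37.3/10 = 4.73
Slope factor = 1 + 27.1/20 = 2.355
ROS = 1.78 * 4.73 * 2.355 = 19.83 m/min

19.83


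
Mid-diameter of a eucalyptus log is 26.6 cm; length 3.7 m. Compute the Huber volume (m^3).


Huber: V = Am * L,  Am = pi*(Dm/200)^2
Am = pi*(26.6/200)^2 = 0.055572 m^2
V = 0.055572*3.7 = 0.2056 m^3

0.2056


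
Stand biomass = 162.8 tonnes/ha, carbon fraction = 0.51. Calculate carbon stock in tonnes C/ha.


Formula: Carbon Stock = Biomass * Carbon Fraction
C = 162.8 t/ha * 0.51
C = 83.0 t C/ha

83.0


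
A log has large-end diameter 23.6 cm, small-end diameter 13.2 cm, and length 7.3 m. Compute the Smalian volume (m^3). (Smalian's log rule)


Smalian: V = (A1 + A2)/2 * L,  A = pi*(D/200)^2
A1 = pi*(23.6/200)^2 = 0.043744 m^2
A2 = pi*(13.2/200)^2 = 0.013685 m^2
V = (0.043744+0.013685)/2*7.3 = 0.2096 m^3

0.2096


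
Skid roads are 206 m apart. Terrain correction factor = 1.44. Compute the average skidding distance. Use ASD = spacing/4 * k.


Formula: ASD = (spacing / 4) * correction
Uncorrected distance = spacing / 4 = 206 / 4 = 51.5 m
ASD = 51.5 * 1.44 = 74 m

74


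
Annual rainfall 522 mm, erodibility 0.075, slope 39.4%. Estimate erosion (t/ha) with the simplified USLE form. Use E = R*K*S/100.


Formula: E = R * K * S / 100  (simplified USLE)
R * K = 522 * 0.075 = 39.15
E = 39.15 * 39.4 / 100 = 15.43 t/ha

15.43


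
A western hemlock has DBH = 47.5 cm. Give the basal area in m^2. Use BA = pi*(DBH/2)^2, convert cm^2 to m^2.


Formula: BA = pi * (DBH/2)^2 / 10000  (cm^2 to m^2)
Radius = DBH/2 = 47.5/2 = 23.75 cm
BA = pi * 23.75^2 / 10000
   = 1772.0546 cm^2 / 10000
   = 0.1772 m^2

0.1772


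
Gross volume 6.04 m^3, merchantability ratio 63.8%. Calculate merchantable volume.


Formula: MV = V_total * (merchantable_pct / 100)
Merchantable fraction = 63.8% / 100 = 0.638
MV = 6.04 m^3 * 0.638 = 3.854 m^3

3.854


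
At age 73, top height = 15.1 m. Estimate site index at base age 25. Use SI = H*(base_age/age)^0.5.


Formula: SI = H_dom * (base_age / age)^0.5
Age ratio = 25 / 73 = 0.34247
sqrt(age_ratio) = 0.58521
SI = 15.1 * 0.58521 = 8.8 m

8.8


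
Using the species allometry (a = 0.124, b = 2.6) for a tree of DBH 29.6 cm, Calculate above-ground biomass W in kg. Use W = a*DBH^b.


Formula: W = a * DBH^b  (allometric power law)
DBH^b = 29.6^2.6 = 6688.9577
W = 0.124 * 6688.9577 = 829.4 kg

829.4


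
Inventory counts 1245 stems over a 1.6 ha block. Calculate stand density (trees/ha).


Formula: Stand Density = N_trees / Area_ha
Density = 1245 trees / 1.6 ha
Density = 778 trees/ha

778


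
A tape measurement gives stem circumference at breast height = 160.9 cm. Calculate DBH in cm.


Formula: DBH = C / pi
DBH = 160.9 / pi
pi = 3.14159...
DBH = 51.2 cm

51.2


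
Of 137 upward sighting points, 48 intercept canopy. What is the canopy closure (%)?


Formula: Canopy closure = covered points / total points * 100
Closure = 48 / 137 * 100
Closure = 0.3504 * 100 = 35.0%

35.0


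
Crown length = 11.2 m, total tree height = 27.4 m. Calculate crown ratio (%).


Formula: Crown Ratio = (Crown Length / Total Height) * 100
CR = (11.2 m / 27.4 m) * 100
CR = 0.4088 * 100 = 40.9%

40.9


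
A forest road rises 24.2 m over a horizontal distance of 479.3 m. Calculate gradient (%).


Formula: Gradient = rise / run * 100
Gradient = 24.2 / 479.3 * 100 = 5.0%

5.0


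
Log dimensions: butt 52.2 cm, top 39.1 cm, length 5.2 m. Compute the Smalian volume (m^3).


Smalian: V = (A1 + A2)/2 * L,  A = pi*(D/200)^2
A1 = pi*(52.2/200)^2 = 0.214008 m^2
A2 = pi*(39.1/200)^2 = 0.120072 m^2
V = (0.214008+0.120072)/2*5.2 = 0.8686 m^3

0.8686


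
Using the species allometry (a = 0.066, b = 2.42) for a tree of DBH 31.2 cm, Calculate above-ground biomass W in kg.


Formula: W = a * DBH^b  (allometric power law)
DBH^b = 31.2^2.42 = 4129.0878
W = 0.066 * 4129.0878 = 272.5 kg

272.5


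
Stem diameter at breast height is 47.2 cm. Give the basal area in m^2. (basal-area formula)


Formula: BA = pi * (DBH/2)^2 / 10000  (cm^2 to m^2)
Radius = DBH/2 = 47.2/2 = 23.6 cm
BA = pi * 23.6^2 / 10000
   = 1749.7414 cm^2 / 10000
   = 0.175 m^2

0.175


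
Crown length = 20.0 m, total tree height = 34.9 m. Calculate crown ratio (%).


Formula: Crown Ratio = (Crown Length / Total Height) * 100
CR = (20.0 m / 34.9 m) * 100
CR = 0.5731 * 100 = 57.3%

57.3


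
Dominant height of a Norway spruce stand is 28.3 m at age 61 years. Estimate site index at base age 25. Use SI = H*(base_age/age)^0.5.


Formula: SI = H_dom * (base_age / age)^0.5
Age ratio = 25 / 61 = 0.40984
sqrt(age_ratio) = 0.64018
SI = 28.3 * 0.64018 = 18.1 m

18.1


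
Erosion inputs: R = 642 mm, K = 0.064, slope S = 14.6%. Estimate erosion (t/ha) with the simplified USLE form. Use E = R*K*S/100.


Formula: E = R * K * S / 100  (simplified USLE)
R * K = 642 * 0.064 = 41.088
E = 41.088 * 14.6 / 100 = 6.0 t/ha

6.0


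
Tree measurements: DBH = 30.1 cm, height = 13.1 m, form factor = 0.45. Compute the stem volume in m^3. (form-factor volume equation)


Formula: V = pi * (DBH/200)^2 * H * ff
Radius = DBH/200 = 30.1/200 = 0.1505 m
Radius^2 = 0.1505^2 = 0.02265025 m^2
V = pi * 0.02265025 * 13.1 * 0.45
V = 0.419 m^3

0.419


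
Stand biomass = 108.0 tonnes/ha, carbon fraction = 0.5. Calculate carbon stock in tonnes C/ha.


Formula: Carbon Stock = Biomass * Carbon Fraction
C = 108.0 t/ha * 0.5
C = 54.0 t C/ha

54.0


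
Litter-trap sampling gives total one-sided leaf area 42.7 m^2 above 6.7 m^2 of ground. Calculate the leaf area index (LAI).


Formula: LAI = total leaf area / ground area  (dimensionless)
LAI = 42.7 m^2 / 6.7 m^2
LAI = 6.37

6.37


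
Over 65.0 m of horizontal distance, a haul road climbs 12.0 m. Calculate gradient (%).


Formula: Gradient = rise / run * 100
Gradient = 12.0 / 65.0 * 100 = 18.5%

18.5


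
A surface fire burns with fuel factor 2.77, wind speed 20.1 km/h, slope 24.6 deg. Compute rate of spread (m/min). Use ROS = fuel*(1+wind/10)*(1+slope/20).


Formula: ROS = fuel * (1 + wind/10) * (1 + slope/20)
Wind factor = 1 + 20.1/10 = 3.01
Slope factor = 1 + 24.6/20 = 2.23
ROS = 2.77 * 3.01 * 2.23 = 18.59 m/min

18.59


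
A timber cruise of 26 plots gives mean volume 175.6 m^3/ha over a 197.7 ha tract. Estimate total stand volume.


Formula: Total Volume = Mean Volume per ha * Total Area
Total Volume = 175.6 m^3/ha * 197.7 ha
Total Volume = 34716 m^3

34716


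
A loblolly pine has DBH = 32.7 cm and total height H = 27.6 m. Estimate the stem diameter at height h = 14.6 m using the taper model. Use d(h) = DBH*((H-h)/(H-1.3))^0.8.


Taper: d(h) = DBH * ((H - h) / (H - 1.3))^0.8
Numerator = H - h = 27.6 - 14.6 = 13.0 m
Denominator = H - 1.3 = 27.6 - 1.3 = 26.3 m
Ratio = 13.0 / 26.3 = 0.4943
d = 32.7 * 0.4943^0.8 = 18.6 cm

18.6


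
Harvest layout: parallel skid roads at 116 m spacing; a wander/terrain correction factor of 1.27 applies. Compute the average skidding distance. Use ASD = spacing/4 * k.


Formula: ASD = (spacing / 4) * correction
Uncorrected distance = spacing / 4 = 116 / 4 = 29 m
ASD = 29 * 1.27 = 37 m

37


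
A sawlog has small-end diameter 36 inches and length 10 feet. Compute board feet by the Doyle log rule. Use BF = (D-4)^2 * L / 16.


Doyle: BF = (D - 4)^2 * L / 16
Adjusted diameter = 36 - 4 = 32 in
(D-4)^2 = 32^2 = 1024
BF = 1024 * 10 / 16 = 640 BF

640


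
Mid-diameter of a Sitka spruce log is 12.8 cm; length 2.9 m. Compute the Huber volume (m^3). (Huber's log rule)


Huber: V = Am * L,  Am = pi*(Dm/200)^2
Am = pi*(12.8/200)^2 = 0.012868 m^2
V = 0.012868*2.9 = 0.0373 m^3

0.0373


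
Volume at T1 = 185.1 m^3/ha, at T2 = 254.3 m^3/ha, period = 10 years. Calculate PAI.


Formula: PAI = (V_T2 - V_T1) / (T2 - T1)
Volume increment = 254.3 - 185.1 = 69.2 m^3/ha
PAI = 69.2 / 10 = 6.92 m^3/ha/year

6.92


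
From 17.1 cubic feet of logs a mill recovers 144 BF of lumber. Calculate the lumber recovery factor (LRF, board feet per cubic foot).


Formula: LRF = Lumber Output (BF) / Log Input (ft^3)
LRF = 144 BF / 17.1 ft^3
LRF = 8.42 BF/ft^3

8.42


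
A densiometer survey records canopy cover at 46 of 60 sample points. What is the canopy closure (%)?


Formula: Canopy closure = covered points / total points * 100
Closure = 46 / 60 * 100
Closure = 0.7667 * 100 = 76.7%

76.7


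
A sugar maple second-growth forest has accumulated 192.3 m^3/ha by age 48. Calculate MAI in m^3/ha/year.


Formula: MAI = Total Volume / Stand Age
MAI = 192.3 m^3/ha / 48 years
MAI = 4.01 m^3/ha/year

4.01


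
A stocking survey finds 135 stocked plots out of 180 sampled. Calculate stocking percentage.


Formula: Stocking % = stocked plots / total plots * 100
Stocking = 135 / 180 * 100
Stocking = 0.75 * 100 = 75.0%

75.0


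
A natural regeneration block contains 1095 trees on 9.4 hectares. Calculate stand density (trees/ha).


Formula: Stand Density = N_trees / Area_ha
Density = 1095 trees / 9.4 ha
Density = 116 trees/ha

116


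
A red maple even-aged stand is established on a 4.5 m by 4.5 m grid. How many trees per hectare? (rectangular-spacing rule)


Formula: TPH = 10000 m^2/ha / (spacing_x * spacing_y)
Area per tree = 4.5 m * 4.5 m = 20.25 m^2
TPH = 10000 / 20.25 = 494 trees/ha

494


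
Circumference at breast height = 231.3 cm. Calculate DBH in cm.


Formula: DBH = C / pi
DBH = 231.3 / pi
pi = 3.14159...
DBH = 73.6 cm

73.6


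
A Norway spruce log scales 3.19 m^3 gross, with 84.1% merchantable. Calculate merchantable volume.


Formula: MV = V_total * (merchantable_pct / 100)
Merchantable fraction = 84.1% / 100 = 0.841
MV = 3.19 m^3 * 0.841 = 2.683 m^3

2.683


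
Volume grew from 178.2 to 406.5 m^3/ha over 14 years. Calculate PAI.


Formula: PAI = (V_T2 - V_T1) / (T2 - T1)
Volume increment = 406.5 - 178.2 = 228.3 m^3/ha
PAI = 228.3 / 14 = 16.31 m^3/ha/year

16.31


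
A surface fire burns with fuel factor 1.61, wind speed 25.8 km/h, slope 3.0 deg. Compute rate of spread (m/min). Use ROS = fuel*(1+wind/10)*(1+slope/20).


Formula: ROS = fuel * (1 + wind/10) * (1 + slope/20)
Wind factor = 1 + 25.8/10 = 3.58
Slope factor = 1 + 3.0/20 = 1.15
ROS = 1.61 * 3.58 * 1.15 = 6.63 m/min

6.63


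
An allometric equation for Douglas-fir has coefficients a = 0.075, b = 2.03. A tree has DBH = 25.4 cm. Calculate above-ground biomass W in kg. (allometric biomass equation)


Formula: W = a * DBH^b  (allometric power law)
DBH^b = 25.4^2.03 = 710.9064
W = 0.075 * 710.9064 = 53.3 kg

53.3


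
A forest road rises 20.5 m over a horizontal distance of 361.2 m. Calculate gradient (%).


Formula: Gradient = rise / run * 100
Gradient = 20.5 / 361.2 * 100 = 5.7%

5.7


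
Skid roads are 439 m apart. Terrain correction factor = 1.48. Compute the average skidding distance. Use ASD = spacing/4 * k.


Formula: ASD = (spacing / 4) * correction
Uncorrected distance = spacing / 4 = 439 / 4 = 109.75 m
ASD = 109.75 * 1.48 = 162 m

162


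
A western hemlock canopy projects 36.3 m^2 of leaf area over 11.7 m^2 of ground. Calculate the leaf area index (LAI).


Formula: LAI = total leaf area / ground area  (dimensionless)
LAI = 36.3 m^2 / 11.7 m^2
LAI = 3.1

3.1


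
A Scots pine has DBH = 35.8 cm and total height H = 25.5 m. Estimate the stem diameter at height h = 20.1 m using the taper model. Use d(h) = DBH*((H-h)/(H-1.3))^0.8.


Taper: d(h) = DBH * ((H - h) / (H - 1.3))^0.8
Numerator = H - h = 25.5 - 20.1 = 5.4 m
Denominator = H - 1.3 = 25.5 - 1.3 = 24.2 m
Ratio = 5.4 / 24.2 = 0.22314
d = 35.8 * 0.22314^0.8 = 10.8 cm

10.8


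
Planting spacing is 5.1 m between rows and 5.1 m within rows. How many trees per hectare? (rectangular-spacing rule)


Formula: TPH = 10000 m^2/ha / (spacing_x * spacing_y)
Area per tree = 5.1 m * 5.1 m = 26.01 m^2
TPH = 10000 / 26.01 = 384 trees/ha

384


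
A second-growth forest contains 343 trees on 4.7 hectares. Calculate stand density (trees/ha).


Formula: Stand Density = N_trees / Area_ha
Density = 343 trees / 4.7 ha
Density = 73 trees/ha

73


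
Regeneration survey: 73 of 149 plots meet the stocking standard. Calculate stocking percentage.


Formula: Stocking % = stocked plots / total plots * 100
Stocking = 73 / 149 * 100
Stocking = 0.4899 * 100 = 49.0%

49.0


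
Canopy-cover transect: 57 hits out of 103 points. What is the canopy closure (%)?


Formula: Canopy closure = covered points / total points * 100
Closure = 57 / 103 * 100
Closure = 0.5534 * 100 = 55.3%

55.3


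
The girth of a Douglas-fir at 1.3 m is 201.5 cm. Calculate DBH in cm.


Formula: DBH = C / pi
DBH = 201.5 / pi
pi = 3.14159...
DBH = 64.1 cm

64.1


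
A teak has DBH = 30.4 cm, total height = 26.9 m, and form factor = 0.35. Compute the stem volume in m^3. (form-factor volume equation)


Formula: V = pi * (DBH/200)^2 * H * ff
Radius = DBH/200 = 30.4/200 = 0.152 m
Radius^2 = 0.152^2 = 0.023104 m^2
V = pi * 0.023104 * 26.9 * 0.35
V = 0.683 m^3

0.683


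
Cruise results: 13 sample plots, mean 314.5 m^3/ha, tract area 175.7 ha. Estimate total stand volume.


Formula: Total Volume = Mean Volume per ha * Total Area
Total Volume = 314.5 m^3/ha * 175.7 ha
Total Volume = 55258 m^3

55258


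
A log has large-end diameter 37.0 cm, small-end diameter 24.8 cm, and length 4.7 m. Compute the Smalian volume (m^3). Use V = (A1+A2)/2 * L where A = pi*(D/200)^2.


Smalian: V = (A1 + A2)/2 * L,  A = pi*(D/200)^2
A1 = pi*(37.0/200)^2 = 0.107521 m^2
A2 = pi*(24.8/200)^2 = 0.048305 m^2
V = (0.107521+0.048305)/2*4.7 = 0.3662 m^3

0.3662


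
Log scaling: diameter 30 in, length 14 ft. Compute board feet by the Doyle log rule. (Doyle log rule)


Doyle: BF = (D - 4)^2 * L / 16
Adjusted diameter = 30 - 4 = 26 in
(D-4)^2 = 26^2 = 676
BF = 676 * 14 / 16 = 592 BF

592


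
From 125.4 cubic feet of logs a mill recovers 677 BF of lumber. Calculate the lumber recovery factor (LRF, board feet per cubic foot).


Formula: LRF = Lumber Output (BF) / Log Input (ft^3)
LRF = 677 BF / 125.4 ft^3
LRF = 5.4 BF/ft^3

5.4


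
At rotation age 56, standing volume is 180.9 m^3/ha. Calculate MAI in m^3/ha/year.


Formula: MAI = Total Volume / Stand Age
MAI = 180.9 m^3/ha / 56 years
MAI = 3.23 m^3/ha/year

3.23


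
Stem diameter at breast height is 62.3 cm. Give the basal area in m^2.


Formula: BA = pi * (DBH/2)^2 / 10000  (cm^2 to m^2)
Radius = DBH/2 = 62.3/2 = 31.15 cm
BA = pi * 31.15^2 / 10000
   = 3048.358 cm^2 / 10000
   = 0.3048 m^2

0.3048


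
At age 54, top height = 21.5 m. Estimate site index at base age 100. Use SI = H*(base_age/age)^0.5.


Formula: SI = H_dom * (base_age / age)^0.5
Age ratio = 100 / 54 = 1.85185
sqrt(age_ratio) = 1.36083
SI = 21.5 * 1.36083 = 29.3 m

29.3


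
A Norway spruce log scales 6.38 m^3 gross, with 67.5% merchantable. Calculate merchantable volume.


Formula: MV = V_total * (merchantable_pct / 100)
Merchantable fraction = 67.5% / 100 = 0.675
MV = 6.38 m^3 * 0.675 = 4.307 m^3

4.307


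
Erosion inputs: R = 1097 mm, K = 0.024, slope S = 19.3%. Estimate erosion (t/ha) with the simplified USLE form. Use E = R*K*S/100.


Formula: E = R * K * S / 100  (simplified USLE)
R * K = 1097 * 0.024 = 26.328
E = 26.328 * 19.3 / 100 = 5.08 t/ha

5.08


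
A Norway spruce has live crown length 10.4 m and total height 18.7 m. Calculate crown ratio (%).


Formula: Crown Ratio = (Crown Length / Total Height) * 100
CR = (10.4 m / 18.7 m) * 100
CR = 0.5561 * 100 = 55.6%

55.6


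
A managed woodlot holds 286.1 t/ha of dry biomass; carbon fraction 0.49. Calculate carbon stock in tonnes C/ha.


Formula: Carbon Stock = Biomass * Carbon Fraction
C = 286.1 t/ha * 0.49
C = 140.2 t C/ha

140.2


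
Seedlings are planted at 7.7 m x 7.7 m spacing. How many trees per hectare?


Formula: TPH = 10000 m^2/ha / (spacing_x * spacing_y)
Area per tree = 7.7 m * 7.7 m = 59.29 m^2
TPH = 10000 / 59.29 = 169 trees/ha

169


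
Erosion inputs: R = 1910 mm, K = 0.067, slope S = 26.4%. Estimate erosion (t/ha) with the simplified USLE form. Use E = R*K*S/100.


Formula: E = R * K * S / 100  (simplified USLE)
R * K = 1910 * 0.067 = 127.97
E = 127.97 * 26.4 / 100 = 33.78 t/ha

33.78


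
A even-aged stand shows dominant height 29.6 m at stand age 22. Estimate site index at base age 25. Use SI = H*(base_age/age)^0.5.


Formula: SI = H_dom * (base_age / age)^0.5
Age ratio = 25 / 22 = 1.13636
sqrt(age_ratio) = 1.066
SI = 29.6 * 1.066 = 31.6 m

31.6


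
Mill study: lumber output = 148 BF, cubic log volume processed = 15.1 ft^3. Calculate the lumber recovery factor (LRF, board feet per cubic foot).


Formula: LRF = Lumber Output (BF) / Log Input (ft^3)
LRF = 148 BF / 15.1 ft^3
LRF = 9.8 BF/ft^3

9.8
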